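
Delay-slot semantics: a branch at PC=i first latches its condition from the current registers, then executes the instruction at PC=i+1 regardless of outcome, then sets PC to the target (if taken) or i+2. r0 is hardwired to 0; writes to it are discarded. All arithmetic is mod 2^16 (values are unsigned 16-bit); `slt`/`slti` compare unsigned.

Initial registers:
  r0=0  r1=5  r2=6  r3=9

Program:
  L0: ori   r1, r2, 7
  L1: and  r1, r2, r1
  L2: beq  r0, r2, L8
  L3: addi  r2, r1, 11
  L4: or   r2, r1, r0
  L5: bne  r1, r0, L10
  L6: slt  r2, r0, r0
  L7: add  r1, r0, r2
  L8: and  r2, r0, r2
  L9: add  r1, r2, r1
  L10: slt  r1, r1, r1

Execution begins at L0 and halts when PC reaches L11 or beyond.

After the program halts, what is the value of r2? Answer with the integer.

  step pc=0: ori   r1, r2, 7  regs=(0,7,6,9)
  step pc=1: and  r1, r2, r1  regs=(0,6,6,9)
  step pc=2: beq  r0, r2, L8  cond=F  regs=(0,6,6,9)
  step pc=3: addi  r2, r1, 11  regs=(0,6,17,9)
  step pc=4: or   r2, r1, r0  regs=(0,6,6,9)
  step pc=5: bne  r1, r0, L10  cond=T  regs=(0,6,6,9)
  step pc=6: slt  r2, r0, r0  regs=(0,6,0,9)
  step pc=10: slt  r1, r1, r1  regs=(0,0,0,9)

0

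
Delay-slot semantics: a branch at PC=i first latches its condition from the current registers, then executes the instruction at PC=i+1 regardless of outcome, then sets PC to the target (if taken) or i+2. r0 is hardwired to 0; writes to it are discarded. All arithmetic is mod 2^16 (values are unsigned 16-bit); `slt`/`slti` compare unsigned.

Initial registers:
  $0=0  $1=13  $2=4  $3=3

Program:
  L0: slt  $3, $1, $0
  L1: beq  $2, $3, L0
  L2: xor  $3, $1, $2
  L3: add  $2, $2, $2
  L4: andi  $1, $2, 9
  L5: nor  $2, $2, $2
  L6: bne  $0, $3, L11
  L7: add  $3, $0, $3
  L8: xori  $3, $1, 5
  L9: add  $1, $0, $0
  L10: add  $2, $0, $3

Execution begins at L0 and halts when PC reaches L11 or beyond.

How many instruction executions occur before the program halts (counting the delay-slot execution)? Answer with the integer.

8

[0] slt  $3, $1, $0  →  {$0:0, $1:13, $2:4, $3:0}
[1] beq  $2, $3, L0  →  {$0:0, $1:13, $2:4, $3:0}  ⟨branch fallthrough⟩
[2] xor  $3, $1, $2  →  {$0:0, $1:13, $2:4, $3:9}
[3] add  $2, $2, $2  →  {$0:0, $1:13, $2:8, $3:9}
[4] andi  $1, $2, 9  →  {$0:0, $1:8, $2:8, $3:9}
[5] nor  $2, $2, $2  →  {$0:0, $1:8, $2:65527, $3:9}
[6] bne  $0, $3, L11  →  {$0:0, $1:8, $2:65527, $3:9}  ⟨branch taken⟩
[7] add  $3, $0, $3  →  {$0:0, $1:8, $2:65527, $3:9}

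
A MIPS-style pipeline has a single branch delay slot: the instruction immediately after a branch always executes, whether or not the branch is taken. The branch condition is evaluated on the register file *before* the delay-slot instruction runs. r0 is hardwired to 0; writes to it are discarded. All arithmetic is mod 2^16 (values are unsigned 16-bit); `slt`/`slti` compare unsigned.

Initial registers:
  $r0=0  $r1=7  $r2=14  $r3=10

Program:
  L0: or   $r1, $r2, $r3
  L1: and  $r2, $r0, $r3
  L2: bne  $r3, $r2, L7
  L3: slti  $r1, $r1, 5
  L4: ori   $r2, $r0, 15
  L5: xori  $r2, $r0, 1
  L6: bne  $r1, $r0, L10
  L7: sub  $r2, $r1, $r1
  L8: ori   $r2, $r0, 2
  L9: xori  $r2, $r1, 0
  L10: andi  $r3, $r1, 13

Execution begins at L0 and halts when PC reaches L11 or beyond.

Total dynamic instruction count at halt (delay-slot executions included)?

8

#0 or   $r1, $r2, $r3 ; 0/14/14/10
#1 and  $r2, $r0, $r3 ; 0/14/0/10
#2 bne  $r3, $r2, L7 ; 0/14/0/10 ; →target
#3 slti  $r1, $r1, 5 ; 0/0/0/10
#7 sub  $r2, $r1, $r1 ; 0/0/0/10
#8 ori   $r2, $r0, 2 ; 0/0/2/10
#9 xori  $r2, $r1, 0 ; 0/0/0/10
#10 andi  $r3, $r1, 13 ; 0/0/0/0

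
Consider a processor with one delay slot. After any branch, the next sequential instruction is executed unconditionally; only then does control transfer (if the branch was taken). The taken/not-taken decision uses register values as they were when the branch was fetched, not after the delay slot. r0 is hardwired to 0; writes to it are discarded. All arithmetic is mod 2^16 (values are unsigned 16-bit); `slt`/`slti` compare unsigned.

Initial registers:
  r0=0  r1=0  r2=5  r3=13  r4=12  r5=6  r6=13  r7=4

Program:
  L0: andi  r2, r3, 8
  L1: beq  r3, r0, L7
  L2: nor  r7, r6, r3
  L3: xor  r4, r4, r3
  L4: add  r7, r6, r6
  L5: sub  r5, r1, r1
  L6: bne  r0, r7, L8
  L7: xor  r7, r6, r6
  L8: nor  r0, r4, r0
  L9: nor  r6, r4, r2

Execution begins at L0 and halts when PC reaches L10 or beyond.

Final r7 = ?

0

#0 andi  r2, r3, 8 ; 0/0/8/13/12/6/13/4
#1 beq  r3, r0, L7 ; 0/0/8/13/12/6/13/4 ; →fallthru
#2 nor  r7, r6, r3 ; 0/0/8/13/12/6/13/65522
#3 xor  r4, r4, r3 ; 0/0/8/13/1/6/13/65522
#4 add  r7, r6, r6 ; 0/0/8/13/1/6/13/26
#5 sub  r5, r1, r1 ; 0/0/8/13/1/0/13/26
#6 bne  r0, r7, L8 ; 0/0/8/13/1/0/13/26 ; →target
#7 xor  r7, r6, r6 ; 0/0/8/13/1/0/13/0
#8 nor  r0, r4, r0 ; 0/0/8/13/1/0/13/0
#9 nor  r6, r4, r2 ; 0/0/8/13/1/0/65526/0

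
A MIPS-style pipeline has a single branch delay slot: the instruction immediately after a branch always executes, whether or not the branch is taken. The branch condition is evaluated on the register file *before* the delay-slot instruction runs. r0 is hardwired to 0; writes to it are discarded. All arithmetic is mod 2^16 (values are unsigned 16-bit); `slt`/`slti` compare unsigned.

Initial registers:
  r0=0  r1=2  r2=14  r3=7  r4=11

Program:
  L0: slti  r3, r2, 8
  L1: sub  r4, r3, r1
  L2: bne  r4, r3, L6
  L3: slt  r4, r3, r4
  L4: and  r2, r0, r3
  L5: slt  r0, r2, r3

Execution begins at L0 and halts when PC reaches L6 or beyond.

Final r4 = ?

1

PC=0  slti  r3, r2, 8        | r0=0 r1=2 r2=14 r3=0 r4=11
PC=1  sub  r4, r3, r1        | r0=0 r1=2 r2=14 r3=0 r4=65534
PC=2  bne  r4, r3, L6        | r0=0 r1=2 r2=14 r3=0 r4=65534  [TAKEN]
PC=3  slt  r4, r3, r4        | r0=0 r1=2 r2=14 r3=0 r4=1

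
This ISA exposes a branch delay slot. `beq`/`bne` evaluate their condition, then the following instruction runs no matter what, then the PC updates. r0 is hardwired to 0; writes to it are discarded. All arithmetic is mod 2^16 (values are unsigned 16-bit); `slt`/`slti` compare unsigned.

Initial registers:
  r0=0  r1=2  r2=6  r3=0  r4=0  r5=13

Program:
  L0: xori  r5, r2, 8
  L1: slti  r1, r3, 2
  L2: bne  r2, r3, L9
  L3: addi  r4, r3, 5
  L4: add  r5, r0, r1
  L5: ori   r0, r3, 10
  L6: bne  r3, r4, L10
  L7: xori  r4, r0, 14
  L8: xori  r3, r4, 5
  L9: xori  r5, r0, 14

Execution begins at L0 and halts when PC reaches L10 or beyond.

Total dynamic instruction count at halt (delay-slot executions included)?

#0 xori  r5, r2, 8 ; 0/2/6/0/0/14
#1 slti  r1, r3, 2 ; 0/1/6/0/0/14
#2 bne  r2, r3, L9 ; 0/1/6/0/0/14 ; →target
#3 addi  r4, r3, 5 ; 0/1/6/0/5/14
#9 xori  r5, r0, 14 ; 0/1/6/0/5/14

5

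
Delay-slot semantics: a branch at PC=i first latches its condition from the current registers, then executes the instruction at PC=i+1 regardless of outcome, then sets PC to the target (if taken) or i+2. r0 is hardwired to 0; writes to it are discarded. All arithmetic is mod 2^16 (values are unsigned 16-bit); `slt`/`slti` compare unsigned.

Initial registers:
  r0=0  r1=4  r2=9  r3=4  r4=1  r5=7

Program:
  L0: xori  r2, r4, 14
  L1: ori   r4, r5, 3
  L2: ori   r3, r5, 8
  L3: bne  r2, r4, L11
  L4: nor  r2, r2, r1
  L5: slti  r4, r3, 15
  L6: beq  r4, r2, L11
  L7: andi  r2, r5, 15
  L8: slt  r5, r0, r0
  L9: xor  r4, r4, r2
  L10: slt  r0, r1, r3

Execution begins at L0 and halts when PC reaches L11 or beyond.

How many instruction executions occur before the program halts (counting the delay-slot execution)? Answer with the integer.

5

[0] xori  r2, r4, 14  →  {r0:0, r1:4, r2:15, r3:4, r4:1, r5:7}
[1] ori   r4, r5, 3  →  {r0:0, r1:4, r2:15, r3:4, r4:7, r5:7}
[2] ori   r3, r5, 8  →  {r0:0, r1:4, r2:15, r3:15, r4:7, r5:7}
[3] bne  r2, r4, L11  →  {r0:0, r1:4, r2:15, r3:15, r4:7, r5:7}  ⟨branch taken⟩
[4] nor  r2, r2, r1  →  {r0:0, r1:4, r2:65520, r3:15, r4:7, r5:7}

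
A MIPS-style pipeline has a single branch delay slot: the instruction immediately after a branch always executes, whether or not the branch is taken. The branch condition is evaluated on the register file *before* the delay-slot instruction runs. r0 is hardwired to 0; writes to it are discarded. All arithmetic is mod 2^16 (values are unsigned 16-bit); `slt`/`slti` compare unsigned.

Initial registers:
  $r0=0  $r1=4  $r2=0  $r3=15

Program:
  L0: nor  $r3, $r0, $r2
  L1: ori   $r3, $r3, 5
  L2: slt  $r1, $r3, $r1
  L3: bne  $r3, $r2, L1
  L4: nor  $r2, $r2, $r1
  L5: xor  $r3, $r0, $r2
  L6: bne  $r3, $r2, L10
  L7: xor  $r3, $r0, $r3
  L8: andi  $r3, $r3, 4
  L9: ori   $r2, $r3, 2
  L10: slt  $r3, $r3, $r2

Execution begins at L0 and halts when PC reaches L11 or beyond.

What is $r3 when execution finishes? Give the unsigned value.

1

PC=0  nor  $r3, $r0, $r2     | $r0=0 $r1=4 $r2=0 $r3=65535
PC=1  ori   $r3, $r3, 5      | $r0=0 $r1=4 $r2=0 $r3=65535
PC=2  slt  $r1, $r3, $r1     | $r0=0 $r1=0 $r2=0 $r3=65535
PC=3  bne  $r3, $r2, L1      | $r0=0 $r1=0 $r2=0 $r3=65535  [TAKEN]
PC=4  nor  $r2, $r2, $r1     | $r0=0 $r1=0 $r2=65535 $r3=65535
PC=1  ori   $r3, $r3, 5      | $r0=0 $r1=0 $r2=65535 $r3=65535
PC=2  slt  $r1, $r3, $r1     | $r0=0 $r1=0 $r2=65535 $r3=65535
PC=3  bne  $r3, $r2, L1      | $r0=0 $r1=0 $r2=65535 $r3=65535  [not taken]
PC=4  nor  $r2, $r2, $r1     | $r0=0 $r1=0 $r2=0 $r3=65535
PC=5  xor  $r3, $r0, $r2     | $r0=0 $r1=0 $r2=0 $r3=0
PC=6  bne  $r3, $r2, L10     | $r0=0 $r1=0 $r2=0 $r3=0  [not taken]
PC=7  xor  $r3, $r0, $r3     | $r0=0 $r1=0 $r2=0 $r3=0
PC=8  andi  $r3, $r3, 4      | $r0=0 $r1=0 $r2=0 $r3=0
PC=9  ori   $r2, $r3, 2      | $r0=0 $r1=0 $r2=2 $r3=0
PC=10 slt  $r3, $r3, $r2     | $r0=0 $r1=0 $r2=2 $r3=1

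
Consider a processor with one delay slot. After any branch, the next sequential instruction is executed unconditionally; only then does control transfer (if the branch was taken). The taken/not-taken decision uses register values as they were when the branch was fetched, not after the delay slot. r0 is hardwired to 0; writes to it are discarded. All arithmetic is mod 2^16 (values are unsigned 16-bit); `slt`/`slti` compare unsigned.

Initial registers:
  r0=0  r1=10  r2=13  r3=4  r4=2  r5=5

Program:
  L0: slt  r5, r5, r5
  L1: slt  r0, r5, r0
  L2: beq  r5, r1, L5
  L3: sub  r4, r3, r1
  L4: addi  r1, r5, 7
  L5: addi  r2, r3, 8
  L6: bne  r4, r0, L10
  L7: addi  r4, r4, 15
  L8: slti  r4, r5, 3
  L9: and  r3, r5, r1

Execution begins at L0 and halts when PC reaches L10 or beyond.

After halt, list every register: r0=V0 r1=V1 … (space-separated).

r0=0 r1=7 r2=12 r3=4 r4=9 r5=0

[0] slt  r5, r5, r5  →  {r0:0, r1:10, r2:13, r3:4, r4:2, r5:0}
[1] slt  r0, r5, r0  →  {r0:0, r1:10, r2:13, r3:4, r4:2, r5:0}
[2] beq  r5, r1, L5  →  {r0:0, r1:10, r2:13, r3:4, r4:2, r5:0}  ⟨branch fallthrough⟩
[3] sub  r4, r3, r1  →  {r0:0, r1:10, r2:13, r3:4, r4:65530, r5:0}
[4] addi  r1, r5, 7  →  {r0:0, r1:7, r2:13, r3:4, r4:65530, r5:0}
[5] addi  r2, r3, 8  →  {r0:0, r1:7, r2:12, r3:4, r4:65530, r5:0}
[6] bne  r4, r0, L10  →  {r0:0, r1:7, r2:12, r3:4, r4:65530, r5:0}  ⟨branch taken⟩
[7] addi  r4, r4, 15  →  {r0:0, r1:7, r2:12, r3:4, r4:9, r5:0}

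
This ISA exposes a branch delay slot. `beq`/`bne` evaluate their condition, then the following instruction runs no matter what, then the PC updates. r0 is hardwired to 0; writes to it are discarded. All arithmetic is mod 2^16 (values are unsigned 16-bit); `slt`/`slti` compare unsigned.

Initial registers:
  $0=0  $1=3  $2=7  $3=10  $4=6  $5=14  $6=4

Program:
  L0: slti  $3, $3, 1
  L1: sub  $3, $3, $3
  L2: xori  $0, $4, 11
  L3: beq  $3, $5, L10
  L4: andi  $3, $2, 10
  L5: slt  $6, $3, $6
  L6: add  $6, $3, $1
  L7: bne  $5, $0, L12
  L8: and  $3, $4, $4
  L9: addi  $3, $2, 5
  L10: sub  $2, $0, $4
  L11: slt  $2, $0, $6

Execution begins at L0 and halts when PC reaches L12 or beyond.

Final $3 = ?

[0] slti  $3, $3, 1  →  {$0:0, $1:3, $2:7, $3:0, $4:6, $5:14, $6:4}
[1] sub  $3, $3, $3  →  {$0:0, $1:3, $2:7, $3:0, $4:6, $5:14, $6:4}
[2] xori  $0, $4, 11  →  {$0:0, $1:3, $2:7, $3:0, $4:6, $5:14, $6:4}
[3] beq  $3, $5, L10  →  {$0:0, $1:3, $2:7, $3:0, $4:6, $5:14, $6:4}  ⟨branch fallthrough⟩
[4] andi  $3, $2, 10  →  {$0:0, $1:3, $2:7, $3:2, $4:6, $5:14, $6:4}
[5] slt  $6, $3, $6  →  {$0:0, $1:3, $2:7, $3:2, $4:6, $5:14, $6:1}
[6] add  $6, $3, $1  →  {$0:0, $1:3, $2:7, $3:2, $4:6, $5:14, $6:5}
[7] bne  $5, $0, L12  →  {$0:0, $1:3, $2:7, $3:2, $4:6, $5:14, $6:5}  ⟨branch taken⟩
[8] and  $3, $4, $4  →  {$0:0, $1:3, $2:7, $3:6, $4:6, $5:14, $6:5}

6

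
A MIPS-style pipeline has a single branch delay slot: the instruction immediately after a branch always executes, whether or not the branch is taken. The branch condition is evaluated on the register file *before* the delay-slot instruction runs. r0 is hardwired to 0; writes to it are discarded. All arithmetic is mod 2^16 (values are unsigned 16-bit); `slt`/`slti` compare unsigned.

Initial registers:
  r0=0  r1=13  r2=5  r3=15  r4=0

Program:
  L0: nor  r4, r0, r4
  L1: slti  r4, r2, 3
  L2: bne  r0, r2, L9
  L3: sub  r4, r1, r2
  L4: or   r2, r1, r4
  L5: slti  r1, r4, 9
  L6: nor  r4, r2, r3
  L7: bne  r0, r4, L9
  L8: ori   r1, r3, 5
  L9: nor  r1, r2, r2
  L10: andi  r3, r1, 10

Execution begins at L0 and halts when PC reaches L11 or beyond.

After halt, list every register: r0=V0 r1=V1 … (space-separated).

[0] nor  r4, r0, r4  →  {r0:0, r1:13, r2:5, r3:15, r4:65535}
[1] slti  r4, r2, 3  →  {r0:0, r1:13, r2:5, r3:15, r4:0}
[2] bne  r0, r2, L9  →  {r0:0, r1:13, r2:5, r3:15, r4:0}  ⟨branch taken⟩
[3] sub  r4, r1, r2  →  {r0:0, r1:13, r2:5, r3:15, r4:8}
[9] nor  r1, r2, r2  →  {r0:0, r1:65530, r2:5, r3:15, r4:8}
[10] andi  r3, r1, 10  →  {r0:0, r1:65530, r2:5, r3:10, r4:8}

r0=0 r1=65530 r2=5 r3=10 r4=8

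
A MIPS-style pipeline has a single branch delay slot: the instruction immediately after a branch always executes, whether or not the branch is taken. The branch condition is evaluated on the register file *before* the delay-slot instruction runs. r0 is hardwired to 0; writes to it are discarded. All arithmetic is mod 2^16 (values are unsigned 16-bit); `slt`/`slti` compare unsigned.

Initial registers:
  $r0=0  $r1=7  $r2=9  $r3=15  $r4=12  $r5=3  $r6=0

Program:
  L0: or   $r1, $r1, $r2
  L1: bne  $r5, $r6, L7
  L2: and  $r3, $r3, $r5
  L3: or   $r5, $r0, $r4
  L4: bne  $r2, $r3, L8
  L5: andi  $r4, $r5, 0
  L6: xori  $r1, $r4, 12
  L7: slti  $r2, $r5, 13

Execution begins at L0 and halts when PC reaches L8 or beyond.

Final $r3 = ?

PC=0  or   $r1, $r1, $r2     | $r0=0 $r1=15 $r2=9 $r3=15 $r4=12 $r5=3 $r6=0
PC=1  bne  $r5, $r6, L7      | $r0=0 $r1=15 $r2=9 $r3=15 $r4=12 $r5=3 $r6=0  [TAKEN]
PC=2  and  $r3, $r3, $r5     | $r0=0 $r1=15 $r2=9 $r3=3 $r4=12 $r5=3 $r6=0
PC=7  slti  $r2, $r5, 13     | $r0=0 $r1=15 $r2=1 $r3=3 $r4=12 $r5=3 $r6=0

3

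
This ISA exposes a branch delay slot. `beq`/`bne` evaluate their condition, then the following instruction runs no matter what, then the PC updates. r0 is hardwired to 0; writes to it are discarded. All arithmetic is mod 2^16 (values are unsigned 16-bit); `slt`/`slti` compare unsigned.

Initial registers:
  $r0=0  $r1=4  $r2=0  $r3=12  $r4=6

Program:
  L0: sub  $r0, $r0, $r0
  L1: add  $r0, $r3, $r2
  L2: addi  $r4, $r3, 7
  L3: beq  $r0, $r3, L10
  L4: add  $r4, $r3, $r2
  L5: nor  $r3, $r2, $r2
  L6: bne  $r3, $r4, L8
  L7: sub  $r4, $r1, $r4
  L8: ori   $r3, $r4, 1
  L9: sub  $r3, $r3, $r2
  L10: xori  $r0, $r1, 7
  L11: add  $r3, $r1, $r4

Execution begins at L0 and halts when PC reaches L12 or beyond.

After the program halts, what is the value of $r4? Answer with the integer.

#0 sub  $r0, $r0, $r0 ; 0/4/0/12/6
#1 add  $r0, $r3, $r2 ; 0/4/0/12/6
#2 addi  $r4, $r3, 7 ; 0/4/0/12/19
#3 beq  $r0, $r3, L10 ; 0/4/0/12/19 ; →fallthru
#4 add  $r4, $r3, $r2 ; 0/4/0/12/12
#5 nor  $r3, $r2, $r2 ; 0/4/0/65535/12
#6 bne  $r3, $r4, L8 ; 0/4/0/65535/12 ; →target
#7 sub  $r4, $r1, $r4 ; 0/4/0/65535/65528
#8 ori   $r3, $r4, 1 ; 0/4/0/65529/65528
#9 sub  $r3, $r3, $r2 ; 0/4/0/65529/65528
#10 xori  $r0, $r1, 7 ; 0/4/0/65529/65528
#11 add  $r3, $r1, $r4 ; 0/4/0/65532/65528

65528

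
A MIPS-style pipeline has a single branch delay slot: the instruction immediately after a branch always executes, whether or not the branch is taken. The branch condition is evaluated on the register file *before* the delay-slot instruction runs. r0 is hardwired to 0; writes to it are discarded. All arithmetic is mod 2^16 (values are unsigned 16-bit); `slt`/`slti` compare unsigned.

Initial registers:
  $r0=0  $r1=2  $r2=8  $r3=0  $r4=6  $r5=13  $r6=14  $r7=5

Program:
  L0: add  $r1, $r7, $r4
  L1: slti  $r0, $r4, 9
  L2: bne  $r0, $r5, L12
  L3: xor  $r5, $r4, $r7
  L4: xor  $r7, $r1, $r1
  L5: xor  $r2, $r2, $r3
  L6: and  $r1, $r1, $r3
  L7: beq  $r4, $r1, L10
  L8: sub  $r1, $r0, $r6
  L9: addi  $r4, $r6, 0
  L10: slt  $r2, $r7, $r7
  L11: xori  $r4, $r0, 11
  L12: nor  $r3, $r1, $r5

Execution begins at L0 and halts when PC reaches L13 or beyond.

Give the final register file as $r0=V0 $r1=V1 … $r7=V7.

$r0=0 $r1=11 $r2=8 $r3=65524 $r4=6 $r5=3 $r6=14 $r7=5

  step pc=0: add  $r1, $r7, $r4  regs=(0,11,8,0,6,13,14,5)
  step pc=1: slti  $r0, $r4, 9  regs=(0,11,8,0,6,13,14,5)
  step pc=2: bne  $r0, $r5, L12  cond=T  regs=(0,11,8,0,6,13,14,5)
  step pc=3: xor  $r5, $r4, $r7  regs=(0,11,8,0,6,3,14,5)
  step pc=12: nor  $r3, $r1, $r5  regs=(0,11,8,65524,6,3,14,5)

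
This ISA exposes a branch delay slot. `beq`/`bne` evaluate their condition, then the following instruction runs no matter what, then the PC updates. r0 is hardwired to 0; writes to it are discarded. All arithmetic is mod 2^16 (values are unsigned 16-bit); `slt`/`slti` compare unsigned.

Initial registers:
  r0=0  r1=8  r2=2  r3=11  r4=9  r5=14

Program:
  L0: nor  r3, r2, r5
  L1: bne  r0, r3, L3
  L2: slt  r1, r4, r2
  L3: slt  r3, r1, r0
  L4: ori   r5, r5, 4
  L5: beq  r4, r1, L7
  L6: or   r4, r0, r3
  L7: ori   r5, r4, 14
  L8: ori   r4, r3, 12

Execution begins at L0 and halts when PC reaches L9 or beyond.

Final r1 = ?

0

  step pc=0: nor  r3, r2, r5  regs=(0,8,2,65521,9,14)
  step pc=1: bne  r0, r3, L3  cond=T  regs=(0,8,2,65521,9,14)
  step pc=2: slt  r1, r4, r2  regs=(0,0,2,65521,9,14)
  step pc=3: slt  r3, r1, r0  regs=(0,0,2,0,9,14)
  step pc=4: ori   r5, r5, 4  regs=(0,0,2,0,9,14)
  step pc=5: beq  r4, r1, L7  cond=F  regs=(0,0,2,0,9,14)
  step pc=6: or   r4, r0, r3  regs=(0,0,2,0,0,14)
  step pc=7: ori   r5, r4, 14  regs=(0,0,2,0,0,14)
  step pc=8: ori   r4, r3, 12  regs=(0,0,2,0,12,14)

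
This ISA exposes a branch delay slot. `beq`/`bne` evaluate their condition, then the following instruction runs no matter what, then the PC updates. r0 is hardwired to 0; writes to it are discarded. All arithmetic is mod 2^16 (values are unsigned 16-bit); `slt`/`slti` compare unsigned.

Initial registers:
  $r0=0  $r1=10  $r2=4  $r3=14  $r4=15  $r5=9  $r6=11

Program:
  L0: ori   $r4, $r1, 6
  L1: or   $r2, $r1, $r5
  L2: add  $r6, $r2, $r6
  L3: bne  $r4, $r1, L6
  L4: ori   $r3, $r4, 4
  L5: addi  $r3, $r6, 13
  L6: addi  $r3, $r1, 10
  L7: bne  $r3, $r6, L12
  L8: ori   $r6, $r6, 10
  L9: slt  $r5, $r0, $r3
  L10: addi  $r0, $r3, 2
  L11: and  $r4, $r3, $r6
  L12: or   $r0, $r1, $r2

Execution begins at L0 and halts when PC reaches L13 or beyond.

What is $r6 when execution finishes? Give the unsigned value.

PC=0  ori   $r4, $r1, 6      | $r0=0 $r1=10 $r2=4 $r3=14 $r4=14 $r5=9 $r6=11
PC=1  or   $r2, $r1, $r5     | $r0=0 $r1=10 $r2=11 $r3=14 $r4=14 $r5=9 $r6=11
PC=2  add  $r6, $r2, $r6     | $r0=0 $r1=10 $r2=11 $r3=14 $r4=14 $r5=9 $r6=22
PC=3  bne  $r4, $r1, L6      | $r0=0 $r1=10 $r2=11 $r3=14 $r4=14 $r5=9 $r6=22  [TAKEN]
PC=4  ori   $r3, $r4, 4      | $r0=0 $r1=10 $r2=11 $r3=14 $r4=14 $r5=9 $r6=22
PC=6  addi  $r3, $r1, 10     | $r0=0 $r1=10 $r2=11 $r3=20 $r4=14 $r5=9 $r6=22
PC=7  bne  $r3, $r6, L12     | $r0=0 $r1=10 $r2=11 $r3=20 $r4=14 $r5=9 $r6=22  [TAKEN]
PC=8  ori   $r6, $r6, 10     | $r0=0 $r1=10 $r2=11 $r3=20 $r4=14 $r5=9 $r6=30
PC=12 or   $r0, $r1, $r2     | $r0=0 $r1=10 $r2=11 $r3=20 $r4=14 $r5=9 $r6=30

30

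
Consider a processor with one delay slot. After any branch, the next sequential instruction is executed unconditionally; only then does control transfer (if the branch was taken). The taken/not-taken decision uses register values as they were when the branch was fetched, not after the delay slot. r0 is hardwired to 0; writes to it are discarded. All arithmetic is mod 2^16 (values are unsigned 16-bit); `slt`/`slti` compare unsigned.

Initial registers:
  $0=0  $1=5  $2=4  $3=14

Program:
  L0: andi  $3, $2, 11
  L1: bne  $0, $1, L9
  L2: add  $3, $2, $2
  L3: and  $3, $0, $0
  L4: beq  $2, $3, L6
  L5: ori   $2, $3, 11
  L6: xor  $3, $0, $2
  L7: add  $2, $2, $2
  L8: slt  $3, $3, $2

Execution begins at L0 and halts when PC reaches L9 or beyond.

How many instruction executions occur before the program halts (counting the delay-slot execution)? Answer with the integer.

3

  step pc=0: andi  $3, $2, 11  regs=(0,5,4,0)
  step pc=1: bne  $0, $1, L9  cond=T  regs=(0,5,4,0)
  step pc=2: add  $3, $2, $2  regs=(0,5,4,8)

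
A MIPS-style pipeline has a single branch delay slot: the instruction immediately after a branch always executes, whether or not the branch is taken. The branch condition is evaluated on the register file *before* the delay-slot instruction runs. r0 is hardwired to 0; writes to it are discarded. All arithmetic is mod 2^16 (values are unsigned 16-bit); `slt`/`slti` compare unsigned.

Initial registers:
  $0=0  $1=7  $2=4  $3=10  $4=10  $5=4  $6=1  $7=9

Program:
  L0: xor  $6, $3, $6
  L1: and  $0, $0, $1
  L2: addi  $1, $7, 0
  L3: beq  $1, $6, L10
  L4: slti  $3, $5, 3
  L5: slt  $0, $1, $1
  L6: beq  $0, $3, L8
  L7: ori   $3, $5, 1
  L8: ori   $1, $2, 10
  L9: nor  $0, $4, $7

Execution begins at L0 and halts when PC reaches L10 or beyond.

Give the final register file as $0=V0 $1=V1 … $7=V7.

$0=0 $1=14 $2=4 $3=5 $4=10 $5=4 $6=11 $7=9

#0 xor  $6, $3, $6 ; 0/7/4/10/10/4/11/9
#1 and  $0, $0, $1 ; 0/7/4/10/10/4/11/9
#2 addi  $1, $7, 0 ; 0/9/4/10/10/4/11/9
#3 beq  $1, $6, L10 ; 0/9/4/10/10/4/11/9 ; →fallthru
#4 slti  $3, $5, 3 ; 0/9/4/0/10/4/11/9
#5 slt  $0, $1, $1 ; 0/9/4/0/10/4/11/9
#6 beq  $0, $3, L8 ; 0/9/4/0/10/4/11/9 ; →target
#7 ori   $3, $5, 1 ; 0/9/4/5/10/4/11/9
#8 ori   $1, $2, 10 ; 0/14/4/5/10/4/11/9
#9 nor  $0, $4, $7 ; 0/14/4/5/10/4/11/9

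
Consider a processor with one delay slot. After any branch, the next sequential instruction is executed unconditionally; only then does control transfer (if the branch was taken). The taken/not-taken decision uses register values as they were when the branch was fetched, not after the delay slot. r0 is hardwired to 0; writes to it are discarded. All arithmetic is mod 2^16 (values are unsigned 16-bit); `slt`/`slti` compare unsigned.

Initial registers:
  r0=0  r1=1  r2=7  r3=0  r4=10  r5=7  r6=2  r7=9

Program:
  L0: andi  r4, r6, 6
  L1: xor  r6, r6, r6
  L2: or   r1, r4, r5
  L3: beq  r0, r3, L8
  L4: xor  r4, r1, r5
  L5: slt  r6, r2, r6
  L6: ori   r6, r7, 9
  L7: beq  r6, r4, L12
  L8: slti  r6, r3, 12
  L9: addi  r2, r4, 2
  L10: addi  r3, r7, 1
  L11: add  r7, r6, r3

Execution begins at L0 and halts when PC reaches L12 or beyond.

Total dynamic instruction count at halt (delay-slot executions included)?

[0] andi  r4, r6, 6  →  {r0:0, r1:1, r2:7, r3:0, r4:2, r5:7, r6:2, r7:9}
[1] xor  r6, r6, r6  →  {r0:0, r1:1, r2:7, r3:0, r4:2, r5:7, r6:0, r7:9}
[2] or   r1, r4, r5  →  {r0:0, r1:7, r2:7, r3:0, r4:2, r5:7, r6:0, r7:9}
[3] beq  r0, r3, L8  →  {r0:0, r1:7, r2:7, r3:0, r4:2, r5:7, r6:0, r7:9}  ⟨branch taken⟩
[4] xor  r4, r1, r5  →  {r0:0, r1:7, r2:7, r3:0, r4:0, r5:7, r6:0, r7:9}
[8] slti  r6, r3, 12  →  {r0:0, r1:7, r2:7, r3:0, r4:0, r5:7, r6:1, r7:9}
[9] addi  r2, r4, 2  →  {r0:0, r1:7, r2:2, r3:0, r4:0, r5:7, r6:1, r7:9}
[10] addi  r3, r7, 1  →  {r0:0, r1:7, r2:2, r3:10, r4:0, r5:7, r6:1, r7:9}
[11] add  r7, r6, r3  →  {r0:0, r1:7, r2:2, r3:10, r4:0, r5:7, r6:1, r7:11}

9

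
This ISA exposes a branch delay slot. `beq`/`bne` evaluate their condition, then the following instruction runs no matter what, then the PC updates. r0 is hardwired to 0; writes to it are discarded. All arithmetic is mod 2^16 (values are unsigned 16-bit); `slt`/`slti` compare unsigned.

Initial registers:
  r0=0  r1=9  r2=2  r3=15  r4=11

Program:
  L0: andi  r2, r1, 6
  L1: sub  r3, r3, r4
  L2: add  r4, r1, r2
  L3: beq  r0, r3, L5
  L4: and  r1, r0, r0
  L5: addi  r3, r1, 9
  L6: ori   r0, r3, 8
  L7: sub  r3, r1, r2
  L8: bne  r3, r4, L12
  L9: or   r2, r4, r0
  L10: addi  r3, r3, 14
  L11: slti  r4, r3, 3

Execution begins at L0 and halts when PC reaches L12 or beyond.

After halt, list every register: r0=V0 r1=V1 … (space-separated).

r0=0 r1=0 r2=9 r3=0 r4=9

#0 andi  r2, r1, 6 ; 0/9/0/15/11
#1 sub  r3, r3, r4 ; 0/9/0/4/11
#2 add  r4, r1, r2 ; 0/9/0/4/9
#3 beq  r0, r3, L5 ; 0/9/0/4/9 ; →fallthru
#4 and  r1, r0, r0 ; 0/0/0/4/9
#5 addi  r3, r1, 9 ; 0/0/0/9/9
#6 ori   r0, r3, 8 ; 0/0/0/9/9
#7 sub  r3, r1, r2 ; 0/0/0/0/9
#8 bne  r3, r4, L12 ; 0/0/0/0/9 ; →target
#9 or   r2, r4, r0 ; 0/0/9/0/9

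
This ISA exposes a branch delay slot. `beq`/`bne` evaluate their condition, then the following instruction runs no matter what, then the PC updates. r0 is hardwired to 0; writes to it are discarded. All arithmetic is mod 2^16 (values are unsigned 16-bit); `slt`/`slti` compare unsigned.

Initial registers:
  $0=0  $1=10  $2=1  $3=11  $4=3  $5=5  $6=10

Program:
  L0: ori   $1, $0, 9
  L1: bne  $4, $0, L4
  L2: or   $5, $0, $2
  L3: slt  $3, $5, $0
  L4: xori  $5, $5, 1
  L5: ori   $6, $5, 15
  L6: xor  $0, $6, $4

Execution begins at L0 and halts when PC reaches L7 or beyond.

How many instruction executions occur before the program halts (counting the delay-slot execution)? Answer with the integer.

6

[0] ori   $1, $0, 9  →  {$0:0, $1:9, $2:1, $3:11, $4:3, $5:5, $6:10}
[1] bne  $4, $0, L4  →  {$0:0, $1:9, $2:1, $3:11, $4:3, $5:5, $6:10}  ⟨branch taken⟩
[2] or   $5, $0, $2  →  {$0:0, $1:9, $2:1, $3:11, $4:3, $5:1, $6:10}
[4] xori  $5, $5, 1  →  {$0:0, $1:9, $2:1, $3:11, $4:3, $5:0, $6:10}
[5] ori   $6, $5, 15  →  {$0:0, $1:9, $2:1, $3:11, $4:3, $5:0, $6:15}
[6] xor  $0, $6, $4  →  {$0:0, $1:9, $2:1, $3:11, $4:3, $5:0, $6:15}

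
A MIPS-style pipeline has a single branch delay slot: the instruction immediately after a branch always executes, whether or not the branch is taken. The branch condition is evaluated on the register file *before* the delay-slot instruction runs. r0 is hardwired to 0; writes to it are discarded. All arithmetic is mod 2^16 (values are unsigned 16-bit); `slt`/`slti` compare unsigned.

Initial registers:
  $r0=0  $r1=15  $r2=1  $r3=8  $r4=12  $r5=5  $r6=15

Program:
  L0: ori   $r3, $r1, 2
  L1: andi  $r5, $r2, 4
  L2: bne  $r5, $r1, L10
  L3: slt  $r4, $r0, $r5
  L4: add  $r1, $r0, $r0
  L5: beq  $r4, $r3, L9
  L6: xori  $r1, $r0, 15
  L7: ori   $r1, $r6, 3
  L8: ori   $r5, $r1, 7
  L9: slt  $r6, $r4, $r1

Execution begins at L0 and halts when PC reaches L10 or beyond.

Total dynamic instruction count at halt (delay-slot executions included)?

PC=0  ori   $r3, $r1, 2      | $r0=0 $r1=15 $r2=1 $r3=15 $r4=12 $r5=5 $r6=15
PC=1  andi  $r5, $r2, 4      | $r0=0 $r1=15 $r2=1 $r3=15 $r4=12 $r5=0 $r6=15
PC=2  bne  $r5, $r1, L10     | $r0=0 $r1=15 $r2=1 $r3=15 $r4=12 $r5=0 $r6=15  [TAKEN]
PC=3  slt  $r4, $r0, $r5     | $r0=0 $r1=15 $r2=1 $r3=15 $r4=0 $r5=0 $r6=15

4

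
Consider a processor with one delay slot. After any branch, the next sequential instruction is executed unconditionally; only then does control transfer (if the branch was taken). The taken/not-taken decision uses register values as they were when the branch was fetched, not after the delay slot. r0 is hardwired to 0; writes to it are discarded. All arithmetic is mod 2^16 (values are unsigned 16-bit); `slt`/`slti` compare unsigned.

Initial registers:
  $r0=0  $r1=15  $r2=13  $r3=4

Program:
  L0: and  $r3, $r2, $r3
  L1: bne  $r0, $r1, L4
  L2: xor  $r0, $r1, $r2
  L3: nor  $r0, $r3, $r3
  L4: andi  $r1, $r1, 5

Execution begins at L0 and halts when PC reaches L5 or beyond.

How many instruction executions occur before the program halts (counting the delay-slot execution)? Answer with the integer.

4

  step pc=0: and  $r3, $r2, $r3  regs=(0,15,13,4)
  step pc=1: bne  $r0, $r1, L4  cond=T  regs=(0,15,13,4)
  step pc=2: xor  $r0, $r1, $r2  regs=(0,15,13,4)
  step pc=4: andi  $r1, $r1, 5  regs=(0,5,13,4)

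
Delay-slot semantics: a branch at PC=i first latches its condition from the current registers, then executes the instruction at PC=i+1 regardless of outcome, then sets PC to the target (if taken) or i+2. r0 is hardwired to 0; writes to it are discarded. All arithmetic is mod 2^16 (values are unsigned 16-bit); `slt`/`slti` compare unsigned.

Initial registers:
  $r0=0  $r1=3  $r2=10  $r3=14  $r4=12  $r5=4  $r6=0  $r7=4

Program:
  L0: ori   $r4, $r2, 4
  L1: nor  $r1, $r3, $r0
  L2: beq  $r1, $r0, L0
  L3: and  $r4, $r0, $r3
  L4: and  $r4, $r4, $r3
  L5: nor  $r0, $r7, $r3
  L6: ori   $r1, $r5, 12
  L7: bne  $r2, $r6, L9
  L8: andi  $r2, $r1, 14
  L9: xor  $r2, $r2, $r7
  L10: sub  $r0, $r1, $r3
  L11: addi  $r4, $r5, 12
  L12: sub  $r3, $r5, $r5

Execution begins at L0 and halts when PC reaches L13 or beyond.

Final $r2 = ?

[0] ori   $r4, $r2, 4  →  {$r0:0, $r1:3, $r2:10, $r3:14, $r4:14, $r5:4, $r6:0, $r7:4}
[1] nor  $r1, $r3, $r0  →  {$r0:0, $r1:65521, $r2:10, $r3:14, $r4:14, $r5:4, $r6:0, $r7:4}
[2] beq  $r1, $r0, L0  →  {$r0:0, $r1:65521, $r2:10, $r3:14, $r4:14, $r5:4, $r6:0, $r7:4}  ⟨branch fallthrough⟩
[3] and  $r4, $r0, $r3  →  {$r0:0, $r1:65521, $r2:10, $r3:14, $r4:0, $r5:4, $r6:0, $r7:4}
[4] and  $r4, $r4, $r3  →  {$r0:0, $r1:65521, $r2:10, $r3:14, $r4:0, $r5:4, $r6:0, $r7:4}
[5] nor  $r0, $r7, $r3  →  {$r0:0, $r1:65521, $r2:10, $r3:14, $r4:0, $r5:4, $r6:0, $r7:4}
[6] ori   $r1, $r5, 12  →  {$r0:0, $r1:12, $r2:10, $r3:14, $r4:0, $r5:4, $r6:0, $r7:4}
[7] bne  $r2, $r6, L9  →  {$r0:0, $r1:12, $r2:10, $r3:14, $r4:0, $r5:4, $r6:0, $r7:4}  ⟨branch taken⟩
[8] andi  $r2, $r1, 14  →  {$r0:0, $r1:12, $r2:12, $r3:14, $r4:0, $r5:4, $r6:0, $r7:4}
[9] xor  $r2, $r2, $r7  →  {$r0:0, $r1:12, $r2:8, $r3:14, $r4:0, $r5:4, $r6:0, $r7:4}
[10] sub  $r0, $r1, $r3  →  {$r0:0, $r1:12, $r2:8, $r3:14, $r4:0, $r5:4, $r6:0, $r7:4}
[11] addi  $r4, $r5, 12  →  {$r0:0, $r1:12, $r2:8, $r3:14, $r4:16, $r5:4, $r6:0, $r7:4}
[12] sub  $r3, $r5, $r5  →  {$r0:0, $r1:12, $r2:8, $r3:0, $r4:16, $r5:4, $r6:0, $r7:4}

8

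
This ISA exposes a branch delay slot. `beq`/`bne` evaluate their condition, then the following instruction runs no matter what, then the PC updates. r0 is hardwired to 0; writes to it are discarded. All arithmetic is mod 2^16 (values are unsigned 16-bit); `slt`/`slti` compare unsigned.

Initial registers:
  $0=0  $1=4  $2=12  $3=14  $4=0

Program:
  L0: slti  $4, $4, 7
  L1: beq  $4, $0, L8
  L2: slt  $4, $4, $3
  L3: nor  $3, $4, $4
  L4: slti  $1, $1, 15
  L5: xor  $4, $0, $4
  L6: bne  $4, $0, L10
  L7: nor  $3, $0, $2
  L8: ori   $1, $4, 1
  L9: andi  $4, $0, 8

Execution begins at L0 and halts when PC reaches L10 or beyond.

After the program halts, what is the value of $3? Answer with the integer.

65523

#0 slti  $4, $4, 7 ; 0/4/12/14/1
#1 beq  $4, $0, L8 ; 0/4/12/14/1 ; →fallthru
#2 slt  $4, $4, $3 ; 0/4/12/14/1
#3 nor  $3, $4, $4 ; 0/4/12/65534/1
#4 slti  $1, $1, 15 ; 0/1/12/65534/1
#5 xor  $4, $0, $4 ; 0/1/12/65534/1
#6 bne  $4, $0, L10 ; 0/1/12/65534/1 ; →target
#7 nor  $3, $0, $2 ; 0/1/12/65523/1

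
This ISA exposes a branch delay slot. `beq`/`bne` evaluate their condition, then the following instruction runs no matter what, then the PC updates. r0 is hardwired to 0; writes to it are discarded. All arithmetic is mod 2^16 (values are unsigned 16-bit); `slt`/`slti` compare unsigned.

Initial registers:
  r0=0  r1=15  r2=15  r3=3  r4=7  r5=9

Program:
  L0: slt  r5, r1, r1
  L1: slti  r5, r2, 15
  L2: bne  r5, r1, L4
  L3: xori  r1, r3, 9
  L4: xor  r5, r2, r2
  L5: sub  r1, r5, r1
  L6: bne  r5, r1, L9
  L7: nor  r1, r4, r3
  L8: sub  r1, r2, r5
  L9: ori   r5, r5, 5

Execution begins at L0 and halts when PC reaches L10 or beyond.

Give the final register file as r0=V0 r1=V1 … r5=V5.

r0=0 r1=65528 r2=15 r3=3 r4=7 r5=5

[0] slt  r5, r1, r1  →  {r0:0, r1:15, r2:15, r3:3, r4:7, r5:0}
[1] slti  r5, r2, 15  →  {r0:0, r1:15, r2:15, r3:3, r4:7, r5:0}
[2] bne  r5, r1, L4  →  {r0:0, r1:15, r2:15, r3:3, r4:7, r5:0}  ⟨branch taken⟩
[3] xori  r1, r3, 9  →  {r0:0, r1:10, r2:15, r3:3, r4:7, r5:0}
[4] xor  r5, r2, r2  →  {r0:0, r1:10, r2:15, r3:3, r4:7, r5:0}
[5] sub  r1, r5, r1  →  {r0:0, r1:65526, r2:15, r3:3, r4:7, r5:0}
[6] bne  r5, r1, L9  →  {r0:0, r1:65526, r2:15, r3:3, r4:7, r5:0}  ⟨branch taken⟩
[7] nor  r1, r4, r3  →  {r0:0, r1:65528, r2:15, r3:3, r4:7, r5:0}
[9] ori   r5, r5, 5  →  {r0:0, r1:65528, r2:15, r3:3, r4:7, r5:5}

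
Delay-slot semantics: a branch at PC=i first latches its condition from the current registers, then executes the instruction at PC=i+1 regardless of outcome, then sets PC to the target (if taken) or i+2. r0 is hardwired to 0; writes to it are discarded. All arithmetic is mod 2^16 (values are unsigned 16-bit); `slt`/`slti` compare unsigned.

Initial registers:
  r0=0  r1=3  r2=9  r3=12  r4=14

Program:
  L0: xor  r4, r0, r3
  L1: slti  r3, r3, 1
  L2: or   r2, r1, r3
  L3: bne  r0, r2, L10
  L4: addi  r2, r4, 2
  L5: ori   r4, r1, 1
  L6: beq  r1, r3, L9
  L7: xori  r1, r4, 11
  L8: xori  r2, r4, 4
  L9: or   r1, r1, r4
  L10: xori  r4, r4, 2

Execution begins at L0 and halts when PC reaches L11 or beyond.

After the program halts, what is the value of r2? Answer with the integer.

#0 xor  r4, r0, r3 ; 0/3/9/12/12
#1 slti  r3, r3, 1 ; 0/3/9/0/12
#2 or   r2, r1, r3 ; 0/3/3/0/12
#3 bne  r0, r2, L10 ; 0/3/3/0/12 ; →target
#4 addi  r2, r4, 2 ; 0/3/14/0/12
#10 xori  r4, r4, 2 ; 0/3/14/0/14

14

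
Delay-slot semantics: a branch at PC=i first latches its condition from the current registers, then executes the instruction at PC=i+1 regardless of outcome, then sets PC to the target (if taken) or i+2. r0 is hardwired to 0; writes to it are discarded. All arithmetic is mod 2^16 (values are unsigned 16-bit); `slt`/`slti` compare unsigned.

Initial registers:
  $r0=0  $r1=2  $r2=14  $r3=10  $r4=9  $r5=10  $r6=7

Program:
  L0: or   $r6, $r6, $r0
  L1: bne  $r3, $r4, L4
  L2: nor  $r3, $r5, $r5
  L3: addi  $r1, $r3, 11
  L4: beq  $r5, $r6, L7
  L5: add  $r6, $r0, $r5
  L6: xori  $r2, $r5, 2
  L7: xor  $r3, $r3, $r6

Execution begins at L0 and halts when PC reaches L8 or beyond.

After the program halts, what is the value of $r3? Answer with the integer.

65535

  step pc=0: or   $r6, $r6, $r0  regs=(0,2,14,10,9,10,7)
  step pc=1: bne  $r3, $r4, L4  cond=T  regs=(0,2,14,10,9,10,7)
  step pc=2: nor  $r3, $r5, $r5  regs=(0,2,14,65525,9,10,7)
  step pc=4: beq  $r5, $r6, L7  cond=F  regs=(0,2,14,65525,9,10,7)
  step pc=5: add  $r6, $r0, $r5  regs=(0,2,14,65525,9,10,10)
  step pc=6: xori  $r2, $r5, 2  regs=(0,2,8,65525,9,10,10)
  step pc=7: xor  $r3, $r3, $r6  regs=(0,2,8,65535,9,10,10)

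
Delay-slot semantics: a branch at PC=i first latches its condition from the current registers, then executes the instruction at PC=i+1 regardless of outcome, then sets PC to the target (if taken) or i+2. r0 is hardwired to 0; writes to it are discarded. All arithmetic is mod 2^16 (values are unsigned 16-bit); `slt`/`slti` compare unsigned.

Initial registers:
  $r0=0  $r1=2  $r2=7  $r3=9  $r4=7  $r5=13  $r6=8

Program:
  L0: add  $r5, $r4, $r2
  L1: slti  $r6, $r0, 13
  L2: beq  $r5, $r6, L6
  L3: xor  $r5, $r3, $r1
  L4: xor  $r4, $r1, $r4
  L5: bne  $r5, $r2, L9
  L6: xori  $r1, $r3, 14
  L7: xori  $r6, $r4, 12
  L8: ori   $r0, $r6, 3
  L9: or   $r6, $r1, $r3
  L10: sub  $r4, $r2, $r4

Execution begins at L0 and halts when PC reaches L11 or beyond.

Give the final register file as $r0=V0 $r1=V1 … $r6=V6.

$r0=0 $r1=7 $r2=7 $r3=9 $r4=2 $r5=11 $r6=15

#0 add  $r5, $r4, $r2 ; 0/2/7/9/7/14/8
#1 slti  $r6, $r0, 13 ; 0/2/7/9/7/14/1
#2 beq  $r5, $r6, L6 ; 0/2/7/9/7/14/1 ; →fallthru
#3 xor  $r5, $r3, $r1 ; 0/2/7/9/7/11/1
#4 xor  $r4, $r1, $r4 ; 0/2/7/9/5/11/1
#5 bne  $r5, $r2, L9 ; 0/2/7/9/5/11/1 ; →target
#6 xori  $r1, $r3, 14 ; 0/7/7/9/5/11/1
#9 or   $r6, $r1, $r3 ; 0/7/7/9/5/11/15
#10 sub  $r4, $r2, $r4 ; 0/7/7/9/2/11/15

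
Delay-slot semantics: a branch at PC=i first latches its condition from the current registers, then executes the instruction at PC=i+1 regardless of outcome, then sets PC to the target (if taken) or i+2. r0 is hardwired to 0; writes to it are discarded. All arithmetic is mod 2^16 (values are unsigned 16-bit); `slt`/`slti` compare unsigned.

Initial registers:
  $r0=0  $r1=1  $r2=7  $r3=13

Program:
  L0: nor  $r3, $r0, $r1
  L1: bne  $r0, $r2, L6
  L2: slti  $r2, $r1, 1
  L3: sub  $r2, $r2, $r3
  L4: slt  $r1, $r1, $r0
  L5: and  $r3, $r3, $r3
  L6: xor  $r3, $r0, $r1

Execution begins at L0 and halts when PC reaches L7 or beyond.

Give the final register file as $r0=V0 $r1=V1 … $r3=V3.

$r0=0 $r1=1 $r2=0 $r3=1

  step pc=0: nor  $r3, $r0, $r1  regs=(0,1,7,65534)
  step pc=1: bne  $r0, $r2, L6  cond=T  regs=(0,1,7,65534)
  step pc=2: slti  $r2, $r1, 1  regs=(0,1,0,65534)
  step pc=6: xor  $r3, $r0, $r1  regs=(0,1,0,1)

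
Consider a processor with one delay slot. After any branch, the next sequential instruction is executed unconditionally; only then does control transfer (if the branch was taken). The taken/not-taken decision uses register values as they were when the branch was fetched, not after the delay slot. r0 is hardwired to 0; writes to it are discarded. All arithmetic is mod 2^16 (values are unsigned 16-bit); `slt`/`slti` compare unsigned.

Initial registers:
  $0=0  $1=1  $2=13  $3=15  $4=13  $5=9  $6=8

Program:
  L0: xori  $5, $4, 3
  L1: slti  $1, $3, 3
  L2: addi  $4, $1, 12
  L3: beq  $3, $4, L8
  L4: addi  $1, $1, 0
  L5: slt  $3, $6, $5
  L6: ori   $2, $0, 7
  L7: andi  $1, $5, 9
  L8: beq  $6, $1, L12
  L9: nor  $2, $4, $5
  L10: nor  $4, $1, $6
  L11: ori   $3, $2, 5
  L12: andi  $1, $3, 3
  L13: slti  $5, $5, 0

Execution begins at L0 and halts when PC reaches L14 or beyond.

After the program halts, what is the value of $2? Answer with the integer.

#0 xori  $5, $4, 3 ; 0/1/13/15/13/14/8
#1 slti  $1, $3, 3 ; 0/0/13/15/13/14/8
#2 addi  $4, $1, 12 ; 0/0/13/15/12/14/8
#3 beq  $3, $4, L8 ; 0/0/13/15/12/14/8 ; →fallthru
#4 addi  $1, $1, 0 ; 0/0/13/15/12/14/8
#5 slt  $3, $6, $5 ; 0/0/13/1/12/14/8
#6 ori   $2, $0, 7 ; 0/0/7/1/12/14/8
#7 andi  $1, $5, 9 ; 0/8/7/1/12/14/8
#8 beq  $6, $1, L12 ; 0/8/7/1/12/14/8 ; →target
#9 nor  $2, $4, $5 ; 0/8/65521/1/12/14/8
#12 andi  $1, $3, 3 ; 0/1/65521/1/12/14/8
#13 slti  $5, $5, 0 ; 0/1/65521/1/12/0/8

65521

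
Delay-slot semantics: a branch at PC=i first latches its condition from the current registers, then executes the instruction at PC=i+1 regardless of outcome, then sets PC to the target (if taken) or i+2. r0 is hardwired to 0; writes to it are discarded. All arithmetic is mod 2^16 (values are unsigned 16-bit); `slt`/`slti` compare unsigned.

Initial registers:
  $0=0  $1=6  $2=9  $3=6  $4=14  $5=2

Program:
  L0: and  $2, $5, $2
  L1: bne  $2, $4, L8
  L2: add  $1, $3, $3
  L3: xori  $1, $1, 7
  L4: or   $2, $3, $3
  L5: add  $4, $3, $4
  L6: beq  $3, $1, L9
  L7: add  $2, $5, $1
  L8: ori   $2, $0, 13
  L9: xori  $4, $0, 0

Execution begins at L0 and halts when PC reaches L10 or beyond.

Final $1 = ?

#0 and  $2, $5, $2 ; 0/6/0/6/14/2
#1 bne  $2, $4, L8 ; 0/6/0/6/14/2 ; →target
#2 add  $1, $3, $3 ; 0/12/0/6/14/2
#8 ori   $2, $0, 13 ; 0/12/13/6/14/2
#9 xori  $4, $0, 0 ; 0/12/13/6/0/2

12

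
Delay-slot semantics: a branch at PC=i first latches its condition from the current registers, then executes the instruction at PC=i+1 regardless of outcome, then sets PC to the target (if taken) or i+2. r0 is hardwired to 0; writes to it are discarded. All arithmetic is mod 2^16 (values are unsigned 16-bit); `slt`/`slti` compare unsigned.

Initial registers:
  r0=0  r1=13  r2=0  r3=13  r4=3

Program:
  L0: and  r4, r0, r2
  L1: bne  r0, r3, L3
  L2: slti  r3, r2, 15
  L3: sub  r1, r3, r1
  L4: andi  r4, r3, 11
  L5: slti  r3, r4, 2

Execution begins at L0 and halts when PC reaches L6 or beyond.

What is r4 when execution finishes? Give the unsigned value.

1

  step pc=0: and  r4, r0, r2  regs=(0,13,0,13,0)
  step pc=1: bne  r0, r3, L3  cond=T  regs=(0,13,0,13,0)
  step pc=2: slti  r3, r2, 15  regs=(0,13,0,1,0)
  step pc=3: sub  r1, r3, r1  regs=(0,65524,0,1,0)
  step pc=4: andi  r4, r3, 11  regs=(0,65524,0,1,1)
  step pc=5: slti  r3, r4, 2  regs=(0,65524,0,1,1)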